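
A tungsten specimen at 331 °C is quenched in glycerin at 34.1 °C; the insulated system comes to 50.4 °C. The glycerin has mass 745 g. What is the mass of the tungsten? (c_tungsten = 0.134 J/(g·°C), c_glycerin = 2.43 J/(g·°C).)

m ≈ 785 g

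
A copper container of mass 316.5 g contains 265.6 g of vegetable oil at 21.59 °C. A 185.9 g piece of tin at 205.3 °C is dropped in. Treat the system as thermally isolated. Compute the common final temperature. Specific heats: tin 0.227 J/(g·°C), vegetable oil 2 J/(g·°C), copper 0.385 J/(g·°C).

T_f ≈ 32.7 °C

T_f = Σ m_i c_i T_i / Σ m_i c_i:
T_f = (42.2×205.3 + 531.2×21.59 + 121.85×21.59) / (42.2 + 531.2 + 121.85)
    = 22763 / 695.25 ≈ 32.74 °C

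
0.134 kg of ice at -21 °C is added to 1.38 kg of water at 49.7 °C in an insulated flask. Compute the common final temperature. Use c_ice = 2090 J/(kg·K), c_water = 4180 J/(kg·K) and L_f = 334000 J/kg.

Energy conservation, ΣQ = 0:
warm ice to 0 °C: 0.134×2090×(0 − (-21)) = 5881.3; fusion: m_ice L_f = 0.134×334000 = 44756; warm the meltwater: 560.12 T; water: 5768.4(T − 49.7)
6328.5 T = 286689 − 50637 = 236052
T ≈ 37.30 °C. Since T > 0 °C, the all-ice-melts assumption holds.

T_f ≈ 37.3 °C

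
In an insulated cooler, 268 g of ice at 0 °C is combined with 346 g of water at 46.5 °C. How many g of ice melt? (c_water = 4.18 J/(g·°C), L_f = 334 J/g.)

m_melted ≈ 201 g

Water can give up m c ΔT = 346·4.18·46.5 = 67252 J before reaching 0 °C.
To melt every bit of ice: 268·334 = 89512 J.
Since 67252 < 89512 J, not all the ice melts; equilibrium is at 0 °C.
Mass melted = 67252/334 ≈ 201.4 g.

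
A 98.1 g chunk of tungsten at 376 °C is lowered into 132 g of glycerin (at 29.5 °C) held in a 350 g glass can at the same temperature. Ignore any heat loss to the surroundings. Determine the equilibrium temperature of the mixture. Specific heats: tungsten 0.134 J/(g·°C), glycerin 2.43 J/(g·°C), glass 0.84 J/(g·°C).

T_f ≈ 36.8 °C

Conservation of energy gives ΣQ = 0:
98.1×0.134×(T − 376) + 132×2.43×(T − 29.5) + 350×0.84×(T − 29.5) = 0
627.91 T = 23078
T = 23078 / 627.91 = 36.8 °C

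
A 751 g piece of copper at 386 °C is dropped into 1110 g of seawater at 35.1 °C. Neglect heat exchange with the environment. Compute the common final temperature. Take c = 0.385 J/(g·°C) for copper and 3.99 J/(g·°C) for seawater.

T_f ≈ 56.6 °C

T_f is the heat-capacity-weighted average of the initial temperatures:
T_f = (289.13*386 + 4428.9*35.1) / (289.13 + 4428.9)
    = 267060 / 4718 ≈ 56.60 °C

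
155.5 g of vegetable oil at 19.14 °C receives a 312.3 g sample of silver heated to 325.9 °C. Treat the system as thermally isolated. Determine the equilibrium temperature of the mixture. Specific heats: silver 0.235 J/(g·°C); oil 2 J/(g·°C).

T_f ≈ 77.7 °C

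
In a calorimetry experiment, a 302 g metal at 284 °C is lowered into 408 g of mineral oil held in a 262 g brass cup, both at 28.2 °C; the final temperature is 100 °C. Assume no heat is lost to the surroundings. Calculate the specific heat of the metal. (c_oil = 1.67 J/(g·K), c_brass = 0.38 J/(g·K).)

Setting the total heat transfer to zero:
302·c·(100 − 284) + 408·1.67·(100 − 28.2) + 262·0.38·(100 − 28.2) = 0
-55568 c = -56070
c = -56070/-55568 ≈ 1.009 J/(g·K)

c ≈ 1.01 J/(g·K)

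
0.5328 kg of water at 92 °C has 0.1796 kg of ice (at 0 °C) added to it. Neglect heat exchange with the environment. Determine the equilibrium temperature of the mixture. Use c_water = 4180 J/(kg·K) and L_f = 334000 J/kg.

Taking heat into each body as positive, Σ m c ΔT = 0:
fusion: m_ice L_f = 0.1796×334000 = 59986; warm the meltwater: 750.73 T; water: 2227.1(T − 92)
2977.8 T = 204894 − 59986 = 144907
T ≈ 48.66 °C. Since T > 0 °C, the all-ice-melts assumption holds.

T_f ≈ 48.7 °C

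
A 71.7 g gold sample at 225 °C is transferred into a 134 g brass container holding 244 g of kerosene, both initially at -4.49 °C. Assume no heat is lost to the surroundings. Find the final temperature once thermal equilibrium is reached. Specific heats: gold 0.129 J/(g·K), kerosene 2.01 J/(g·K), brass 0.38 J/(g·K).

Energy conservation, ΣQ = 0:
71.7·0.129·(T − 225) + 244·2.01·(T − (-4.49)) + 134·0.38·(T − (-4.49)) = 0
9.249(T − 225) + 490.44(T − (-4.49)) + 50.92(T − (-4.49)) = 0
550.61 T = -349.61
T = -349.61 / 550.61 = -0.635 °C

T_f ≈ -0.6 °C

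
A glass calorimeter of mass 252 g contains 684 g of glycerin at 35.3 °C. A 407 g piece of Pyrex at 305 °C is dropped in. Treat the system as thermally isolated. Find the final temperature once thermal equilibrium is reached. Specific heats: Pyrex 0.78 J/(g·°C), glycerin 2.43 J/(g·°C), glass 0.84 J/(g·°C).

T_f ≈ 74.4 °C

Taking heat into each body as positive, Σ m c ΔT = 0:
407*0.78*(T − 305) + 684*2.43*(T − 35.3) + 252*0.84*(T − 35.3) = 0
2191.3 T = 162970
T = 162970 / 2191.3 = 74.4 °C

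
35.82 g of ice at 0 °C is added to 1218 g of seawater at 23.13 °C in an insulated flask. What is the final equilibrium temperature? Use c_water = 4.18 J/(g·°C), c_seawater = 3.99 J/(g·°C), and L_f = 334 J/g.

Net heat exchanged in the isolated system is zero:
latent heat to melt: 35.82×334 = 11964; warm the meltwater: 149.73 T; seawater cools: 1218×3.99×(T − 23.13) = 4859.8(T − 23.13)
5009.5 T = 112408 − 11964 = 100444
T ≈ 20.05 °C — above 0 °C, consistent with complete melting.

T_f ≈ 20.1 °C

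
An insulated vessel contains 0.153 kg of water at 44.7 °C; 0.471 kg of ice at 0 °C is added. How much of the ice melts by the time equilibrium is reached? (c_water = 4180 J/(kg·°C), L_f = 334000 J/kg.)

Heat available from the water dropping to 0 °C: 0.153·4180·44.7 = 28587 J.
To melt every bit of ice: 0.471·334000 = 157314 J.
That's not enough to melt it all — equilibrium is at 0 °C with ice remaining.
m_melt = 28587 / L_f = 0.08559 kg.

m_melted ≈ 0.0856 kg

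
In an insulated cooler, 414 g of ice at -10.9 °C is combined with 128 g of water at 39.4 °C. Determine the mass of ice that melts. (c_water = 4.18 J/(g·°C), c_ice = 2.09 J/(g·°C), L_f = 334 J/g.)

m_melted ≈ 34.9 g

Water can give up m c ΔT = 128×4.18×39.4 = 21081 J before reaching 0 °C.
Of that, 414×2.09×10.9 = 9431.3 J goes to bring the ice to 0 °C, leaving 11649 J.
Fully melting the ice requires m_ice L_f = 414×334 = 138276 J.
That's not enough to melt it all — equilibrium is at 0 °C with ice remaining.
m_melt = 11649 / L_f = 34.88 g.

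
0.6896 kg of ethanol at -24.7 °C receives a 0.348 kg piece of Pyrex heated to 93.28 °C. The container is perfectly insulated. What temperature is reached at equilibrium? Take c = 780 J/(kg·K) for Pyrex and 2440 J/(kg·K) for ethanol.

T_f ≈ -8.3 °C

Taking heat into each body as positive, Σ m c ΔT = 0:
0.348·780·(T − 93.28) + 0.6896·2440·(T − (-24.7)) = 0
271.44(T − 93.28) + 1682.6(T − (-24.7)) = 0
1954.1 T = -16241
T ≈ -8.31 °C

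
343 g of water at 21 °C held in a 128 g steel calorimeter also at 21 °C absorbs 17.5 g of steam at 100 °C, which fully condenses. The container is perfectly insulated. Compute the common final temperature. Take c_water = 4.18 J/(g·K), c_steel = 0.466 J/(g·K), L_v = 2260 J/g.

T_f ≈ 49.9 °C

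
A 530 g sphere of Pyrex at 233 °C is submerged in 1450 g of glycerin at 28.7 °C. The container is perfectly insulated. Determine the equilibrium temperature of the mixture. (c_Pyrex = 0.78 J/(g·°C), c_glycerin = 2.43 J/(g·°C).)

Conservation of energy gives ΣQ = 0:
530·0.78·(T − 233) + 1450·2.43·(T − 28.7) = 0
(413.4 + 3523.5) T = 413.4·233 + 3523.5·28.7
T = 197447/3936.9 ≈ 50.15 °C

T_f ≈ 50.2 °C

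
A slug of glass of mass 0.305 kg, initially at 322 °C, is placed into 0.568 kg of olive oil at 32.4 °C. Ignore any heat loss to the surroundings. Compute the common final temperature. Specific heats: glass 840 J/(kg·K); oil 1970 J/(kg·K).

T_f ≈ 86.4 °C

Taking heat into each body as positive, Σ m c ΔT = 0:
0.305*840*(T − 322) + 0.568*1970*(T − 32.4) = 0
(256.2 + 1119) T = 256.2*322 + 1119*32.4
T = 118751 / 1375.2 = 86.4 °C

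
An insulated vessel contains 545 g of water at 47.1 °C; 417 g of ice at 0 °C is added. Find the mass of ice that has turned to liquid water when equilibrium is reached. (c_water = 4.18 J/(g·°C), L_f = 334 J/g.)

m_melted ≈ 321 g

Water can give up m c ΔT = 545×4.18×47.1 = 107299 J before reaching 0 °C.
Melting all 417 g of ice would need 417×334 = 139278 J.
107299 J < 139278 J, so only part of the ice melts and the system sits at 0 °C.
m_melted×334 = 107299  ⇒  m_melted ≈ 321.3 g.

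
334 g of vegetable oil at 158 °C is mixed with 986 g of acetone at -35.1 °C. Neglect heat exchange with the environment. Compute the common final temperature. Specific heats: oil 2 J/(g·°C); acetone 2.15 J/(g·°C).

T_f ≈ 11.2 °C

Set heat shed by the hot body equal to heat absorbed by the cold body:
334·2·(158 − T) = 986·2.15·(T − (-35.1))
668(158 − T) = 2119.9(T − (-35.1))
2787.9 T = 31136  ⇒  T ≈ 11.17 °C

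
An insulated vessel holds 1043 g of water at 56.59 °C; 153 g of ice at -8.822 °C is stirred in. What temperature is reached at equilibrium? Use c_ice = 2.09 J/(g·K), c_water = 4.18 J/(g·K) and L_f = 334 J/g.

T_f ≈ 38.6 °C

Energy conservation, ΣQ = 0:
warm ice to 0 °C: 153·2.09·(0 − (-8.822)) = 2821
  latent heat to melt: 153·334 = 51102
  warm the meltwater: 639.54 T
  water cools: 1043·4.18·(T − 56.59) = 4359.7(T − 56.59)
4999.3 T = 246718 − 53923 = 192795
T ≈ 38.56 °C (positive, so assuming full melt was valid).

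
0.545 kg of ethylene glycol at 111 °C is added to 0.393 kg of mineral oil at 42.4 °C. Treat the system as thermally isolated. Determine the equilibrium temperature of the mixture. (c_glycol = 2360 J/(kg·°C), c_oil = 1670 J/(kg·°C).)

T_f ≈ 87.8 °C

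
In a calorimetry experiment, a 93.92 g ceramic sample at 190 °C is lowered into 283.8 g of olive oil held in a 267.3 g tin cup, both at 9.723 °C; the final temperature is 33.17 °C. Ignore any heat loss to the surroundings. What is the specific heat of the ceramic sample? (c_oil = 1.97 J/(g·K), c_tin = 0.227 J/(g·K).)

c ≈ 0.987 J/(g·K)

Energy conservation, ΣQ = 0:
93.92×c×(33.17 − 190) + 283.8×1.97×(33.17 − 9.723) + 267.3×0.227×(33.17 − 9.723) = 0
-14729 c = -14532
c = -14532/-14729 ≈ 0.9866 J/(g·K)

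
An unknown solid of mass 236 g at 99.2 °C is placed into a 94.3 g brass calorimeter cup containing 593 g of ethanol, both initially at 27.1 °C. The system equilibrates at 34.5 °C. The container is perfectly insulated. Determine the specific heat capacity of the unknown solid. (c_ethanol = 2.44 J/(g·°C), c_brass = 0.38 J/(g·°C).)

c ≈ 0.719 J/(g·°C)

Conservation of energy gives ΣQ = 0:
236×c×(34.5 − 99.2) + 593×2.44×(34.5 − 27.1) + 94.3×0.38×(34.5 − 27.1) = 0
-15269 c = -10972
c = -10972/-15269 ≈ 0.7186 J/(g·°C)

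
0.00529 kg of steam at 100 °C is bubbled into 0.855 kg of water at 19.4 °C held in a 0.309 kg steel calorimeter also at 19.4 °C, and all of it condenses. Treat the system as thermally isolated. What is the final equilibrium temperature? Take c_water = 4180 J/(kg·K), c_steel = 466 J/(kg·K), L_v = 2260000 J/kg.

Energy conservation, ΣQ = 0:
latent heat released on condensation: 0.00529·2260000 = 11955
  condensate cools 100→T: 0.00529·4180·(T − 100) = 22.11(T − 100)
  original water: 3573.9(T − 19.4)
  steel cup: 0.309·466·(T − 19.4) = 143.99(T − 19.4)
3740 T = 11955 + 2211.2 + 72127 = 86294
T ≈ 23.07 °C (< 100 °C, so full condensation is consistent).

T_f ≈ 23.1 °C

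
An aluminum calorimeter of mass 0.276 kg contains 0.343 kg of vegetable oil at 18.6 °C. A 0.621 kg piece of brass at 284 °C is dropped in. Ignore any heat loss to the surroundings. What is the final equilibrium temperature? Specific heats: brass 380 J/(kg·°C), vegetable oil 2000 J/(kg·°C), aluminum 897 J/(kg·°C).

T_f ≈ 72.1 °C

Taking heat into each body as positive, Σ m c ΔT = 0:
0.621·380·(T − 284) + 0.343·2000·(T − 18.6) + 0.276·897·(T − 18.6) = 0
1169.6 T = 84383
T = 84383 / 1169.6 = 72.1 °C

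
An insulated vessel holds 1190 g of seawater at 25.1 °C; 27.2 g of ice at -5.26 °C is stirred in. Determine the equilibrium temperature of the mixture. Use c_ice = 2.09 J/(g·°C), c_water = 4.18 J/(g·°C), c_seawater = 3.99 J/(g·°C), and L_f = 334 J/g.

T_f ≈ 22.6 °C

Net heat exchanged in the isolated system is zero:
warm ice to 0 °C: 27.2×2.09×(0 − (-5.26)) = 299.02; melt ice: 27.2×334 = 9084.8; warm the meltwater: 113.7 T; seawater cools: 1190×3.99×(T − 25.1) = 4748.1(T − 25.1)
4861.8 T = 119177 − 9383.8 = 109793
T ≈ 22.58 °C (positive, so assuming full melt was valid).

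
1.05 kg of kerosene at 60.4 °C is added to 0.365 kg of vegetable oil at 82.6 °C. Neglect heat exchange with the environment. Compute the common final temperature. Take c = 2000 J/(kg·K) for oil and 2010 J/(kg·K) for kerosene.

T_f ≈ 66.1 °C

Net heat exchanged in the isolated system is zero:
0.365×2000×(T − 82.6) + 1.05×2010×(T − 60.4) = 0
2840.5 T = 187772
T = 187772 / 2840.5 = 66.1 °C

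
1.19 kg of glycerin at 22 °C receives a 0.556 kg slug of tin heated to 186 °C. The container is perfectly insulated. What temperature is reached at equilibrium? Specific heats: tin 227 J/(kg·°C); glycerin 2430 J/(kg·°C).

T_f ≈ 28.9 °C

Set heat shed by the hot body equal to heat absorbed by the cold body:
0.556·227·(186 − T) = 1.19·2430·(T − 22)
126.21(186 − T) = 2891.7(T − 22)
3017.9 T = 87093  ⇒  T ≈ 28.86 °C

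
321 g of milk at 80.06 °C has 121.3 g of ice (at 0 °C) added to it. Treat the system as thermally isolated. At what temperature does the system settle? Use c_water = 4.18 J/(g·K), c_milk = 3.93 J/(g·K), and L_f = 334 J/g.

T_f ≈ 34.2 °C

Let T be the final temperature. ΣQ_i = 0:
latent heat to melt: 121.3×334 = 40514
  meltwater 0→T: 121.3×4.18×T = 507.03 T
  milk: 1261.5(T − 80.06)
1768.6 T = 100998 − 40514 = 60484
T ≈ 34.20 °C. Since T > 0 °C, the all-ice-melts assumption holds.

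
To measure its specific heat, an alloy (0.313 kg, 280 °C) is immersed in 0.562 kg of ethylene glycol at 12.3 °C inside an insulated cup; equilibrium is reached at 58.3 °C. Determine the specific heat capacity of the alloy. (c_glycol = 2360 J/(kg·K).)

Heat lost by the alloy = heat gained by the glycol:
0.313·c·(280 − 58.3) = 0.562·2360·(58.3 − 12.3)
69.39 c = 61011  ⇒  c ≈ 879.2 J/(kg·K)

c ≈ 879 J/(kg·K)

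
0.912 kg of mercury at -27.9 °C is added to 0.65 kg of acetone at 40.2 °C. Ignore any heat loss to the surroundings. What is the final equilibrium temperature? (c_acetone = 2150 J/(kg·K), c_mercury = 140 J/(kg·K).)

Heat lost by the acetone equals heat gained by the mercury:
0.65*2150*(40.2 − T) = 0.912*140*(T − (-27.9))
1397.5(40.2 − T) = 127.68(T − (-27.9))
1525.2 T = 52617  ⇒  T ≈ 34.50 °C

T_f ≈ 34.5 °C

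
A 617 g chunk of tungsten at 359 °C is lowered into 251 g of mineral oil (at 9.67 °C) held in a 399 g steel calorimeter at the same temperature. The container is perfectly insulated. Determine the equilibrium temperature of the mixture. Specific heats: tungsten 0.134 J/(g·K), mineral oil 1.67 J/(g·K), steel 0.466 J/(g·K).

Setting the total heat transfer to zero:
617*0.134*(T − 359) + 251*1.67*(T − 9.67) + 399*0.466*(T − 9.67) = 0
82.68(T − 359) + 419.17(T − 9.67) + 185.93(T − 9.67) = 0
(82.68 + 419.17 + 185.93) T = 82.68*359 + 419.17*9.67 + 185.93*9.67
T = 35533/687.78 ≈ 51.66 °C

T_f ≈ 51.7 °C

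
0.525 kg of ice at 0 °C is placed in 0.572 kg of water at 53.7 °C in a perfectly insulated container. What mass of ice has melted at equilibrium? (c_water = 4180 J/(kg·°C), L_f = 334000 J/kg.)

m_melted ≈ 0.384 kg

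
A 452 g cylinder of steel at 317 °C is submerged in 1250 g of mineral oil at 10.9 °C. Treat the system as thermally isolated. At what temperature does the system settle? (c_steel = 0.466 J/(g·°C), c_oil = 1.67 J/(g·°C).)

T_f ≈ 39.0 °C

|Q_steel| = |Q_oil|:
452·0.466·(317 − T) = 1250·1.67·(T − 10.9)
210.63(317 − T) = 2087.5(T − 10.9)
2298.1 T = 89524  ⇒  T ≈ 38.96 °C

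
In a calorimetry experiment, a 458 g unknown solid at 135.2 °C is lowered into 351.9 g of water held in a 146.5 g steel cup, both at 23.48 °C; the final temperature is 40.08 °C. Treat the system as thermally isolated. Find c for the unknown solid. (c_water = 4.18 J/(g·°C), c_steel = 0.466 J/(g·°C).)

Energy conservation, ΣQ = 0:
458×c×(40.08 − 135.2) + 351.9×4.18×(40.08 − 23.48) + 146.5×0.466×(40.08 − 23.48) = 0
-43565 c = -25551
c = -25551/-43565 ≈ 0.5865 J/(g·°C)

c ≈ 0.587 J/(g·°C)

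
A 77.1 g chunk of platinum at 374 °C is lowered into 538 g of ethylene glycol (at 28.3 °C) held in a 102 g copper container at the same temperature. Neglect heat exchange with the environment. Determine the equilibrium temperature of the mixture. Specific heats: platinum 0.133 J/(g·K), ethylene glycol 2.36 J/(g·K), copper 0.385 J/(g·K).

T_f ≈ 31.0 °C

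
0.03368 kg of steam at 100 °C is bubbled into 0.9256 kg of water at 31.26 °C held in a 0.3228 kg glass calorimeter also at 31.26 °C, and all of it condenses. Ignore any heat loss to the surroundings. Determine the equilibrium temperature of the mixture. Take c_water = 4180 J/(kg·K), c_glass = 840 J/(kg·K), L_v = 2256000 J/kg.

T_f ≈ 51.3 °C

Energy conservation, ΣQ = 0:
latent heat released on condensation: 0.03368·2256000 = 75982
  condensed water 100 °C→T: 140.78(T − 100)
  water warms: 0.9256·4180·(T − 31.26) = 3869(T − 31.26)
  cup: 271.15(T − 31.26)
4280.9 T = 75982 + 14078 + 129421 = 219482
T ≈ 51.27 °C, under the boiling point, so the assumption holds.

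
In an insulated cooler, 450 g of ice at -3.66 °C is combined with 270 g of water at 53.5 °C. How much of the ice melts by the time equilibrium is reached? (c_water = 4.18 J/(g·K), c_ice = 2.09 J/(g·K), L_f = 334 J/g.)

Heat available from the water dropping to 0 °C: 270×4.18×53.5 = 60380 J.
Warming the ice to 0 °C takes 450×2.09×3.66 = 3442.2 J, leaving 56938 J for melting.
To melt every bit of ice: 450×334 = 150300 J.
Since 56938 < 150300 J, not all the ice melts; equilibrium is at 0 °C.
Mass melted = 56938/334 ≈ 170.5 g.

m_melted ≈ 170 g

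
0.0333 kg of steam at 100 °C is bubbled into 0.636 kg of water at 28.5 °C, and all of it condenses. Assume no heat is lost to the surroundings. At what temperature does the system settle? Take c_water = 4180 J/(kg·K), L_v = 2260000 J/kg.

T_f ≈ 59.0 °C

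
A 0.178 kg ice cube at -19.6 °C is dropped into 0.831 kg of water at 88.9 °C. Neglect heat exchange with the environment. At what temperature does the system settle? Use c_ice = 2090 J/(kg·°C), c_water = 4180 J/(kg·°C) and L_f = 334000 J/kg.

T_f ≈ 57.4 °C

Conservation of energy gives ΣQ = 0:
ice -19.6→0 °C: 0.178×2090×19.6 = 7291.6
  melt ice: 0.178×334000 = 59452
  meltwater 0→T: 0.178×4180×T = 744.04 T
  water cools: 0.831×4180×(T − 88.9) = 3473.6(T − 88.9)
4217.6 T = 308801 − 66744 = 242058
T ≈ 57.39 °C (positive, so assuming full melt was valid).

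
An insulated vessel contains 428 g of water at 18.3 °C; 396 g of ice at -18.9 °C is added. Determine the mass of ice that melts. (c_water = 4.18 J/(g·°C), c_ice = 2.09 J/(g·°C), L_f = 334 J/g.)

m_melted ≈ 51.2 g

Cooling the water to 0 °C releases 428·4.18·18.3 = 32739 J.
Warming the ice to 0 °C takes 396·2.09·18.9 = 15642 J, leaving 17097 J for melting.
Melting all 396 g of ice would need 396·334 = 132264 J.
That's not enough to melt it all — equilibrium is at 0 °C with ice remaining.
m_melt = 17097 / L_f = 51.19 g.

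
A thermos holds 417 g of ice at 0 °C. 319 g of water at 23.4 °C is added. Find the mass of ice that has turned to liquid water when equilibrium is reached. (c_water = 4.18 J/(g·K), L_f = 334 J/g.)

m_melted ≈ 93.4 g

Cooling the water to 0 °C releases 319×4.18×23.4 = 31202 J.
Fully melting the ice requires m_ice L_f = 417×334 = 139278 J.
Since 31202 < 139278 J, not all the ice melts; equilibrium is at 0 °C.
m_melt = 31202 / L_f = 93.42 g.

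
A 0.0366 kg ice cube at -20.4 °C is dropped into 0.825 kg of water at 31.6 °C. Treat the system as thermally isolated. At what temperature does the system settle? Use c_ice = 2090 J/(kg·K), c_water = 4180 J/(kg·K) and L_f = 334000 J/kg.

T_f ≈ 26.4 °C

Net heat exchanged in the isolated system is zero:
warm ice to 0 °C: 0.0366×2090×(0 − (-20.4)) = 1560.5
  fusion: m_ice L_f = 0.0366×334000 = 12224
  warm the meltwater: 152.99 T
  water cools: 0.825×4180×(T − 31.6) = 3448.5(T − 31.6)
3601.5 T = 108973 − 13785 = 95188
T ≈ 26.43 °C — above 0 °C, consistent with complete melting.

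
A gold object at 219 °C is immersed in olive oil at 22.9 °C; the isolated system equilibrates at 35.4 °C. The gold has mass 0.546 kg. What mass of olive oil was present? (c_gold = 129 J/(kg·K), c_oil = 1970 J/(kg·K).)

m ≈ 0.525 kg

Conservation of energy gives ΣQ = 0:
0.546·129·(35.4 − 219) + m·1970·(35.4 − 22.9) = 0
24625 m = 12932
m = 12932/24625 ≈ 0.5251 kg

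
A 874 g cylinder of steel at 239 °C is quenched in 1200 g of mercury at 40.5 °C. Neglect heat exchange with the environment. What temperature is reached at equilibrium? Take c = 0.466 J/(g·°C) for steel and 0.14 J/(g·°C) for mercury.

|Q_steel| = |Q_mercury|:
874·0.466·(239 − T) = 1200·0.14·(T − 40.5)
407.28(239 − T) = 168(T − 40.5)
575.28 T = 104145  ⇒  T ≈ 181.03 °C

T_f ≈ 181.0 °C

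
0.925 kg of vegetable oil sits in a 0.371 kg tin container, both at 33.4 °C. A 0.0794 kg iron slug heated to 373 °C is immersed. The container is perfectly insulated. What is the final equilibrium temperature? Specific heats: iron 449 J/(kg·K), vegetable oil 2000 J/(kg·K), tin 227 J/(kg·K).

Let T be the final temperature. ΣQ_i = 0:
0.0794×449×(T − 373) + 0.925×2000×(T − 33.4) + 0.371×227×(T − 33.4) = 0
(35.65 + 1850 + 84.22) T = 35.65×373 + 1850×33.4 + 84.22×33.4
T = 77901/1969.9 ≈ 39.55 °C

T_f ≈ 39.5 °C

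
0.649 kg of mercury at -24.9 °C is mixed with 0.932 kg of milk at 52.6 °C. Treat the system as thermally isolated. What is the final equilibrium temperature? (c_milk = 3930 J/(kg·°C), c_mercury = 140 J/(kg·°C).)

Energy conservation, ΣQ = 0:
0.932*3930*(T − 52.6) + 0.649*140*(T − (-24.9)) = 0
3662.8(T − 52.6) + 90.86(T − (-24.9)) = 0
(3662.8 + 90.86) T = 3662.8*52.6 + 90.86*(-24.9)
T = 190399 / 3753.6 = 50.7 °C

T_f ≈ 50.7 °C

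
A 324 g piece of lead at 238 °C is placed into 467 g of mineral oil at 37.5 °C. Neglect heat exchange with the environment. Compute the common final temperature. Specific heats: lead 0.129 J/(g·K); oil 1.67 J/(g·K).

T_f ≈ 47.7 °C

Setting the total heat transfer to zero:
324*0.129*(T − 238) + 467*1.67*(T − 37.5) = 0
41.8(T − 238) + 779.89(T − 37.5) = 0
(41.8 + 779.89) T = 41.8*238 + 779.89*37.5
T = 39193 / 821.69 = 47.7 °C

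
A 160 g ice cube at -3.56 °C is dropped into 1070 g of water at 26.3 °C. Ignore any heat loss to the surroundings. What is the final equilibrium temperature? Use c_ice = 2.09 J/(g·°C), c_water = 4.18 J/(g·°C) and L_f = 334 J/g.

T_f ≈ 12.3 °C

Net heat exchanged in the isolated system is zero:
warm ice to 0 °C: 160×2.09×(0 − (-3.56)) = 1190.5
  latent heat to melt: 160×334 = 53440
  warm the meltwater: 668.8 T
  water cools: 1070×4.18×(T − 26.3) = 4472.6(T − 26.3)
5141.4 T = 117629 − 54630 = 62999
T ≈ 12.25 °C — above 0 °C, consistent with complete melting.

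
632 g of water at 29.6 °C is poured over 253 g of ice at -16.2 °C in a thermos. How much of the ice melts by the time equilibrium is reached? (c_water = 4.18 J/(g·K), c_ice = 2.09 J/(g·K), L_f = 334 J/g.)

Heat available from the water dropping to 0 °C: 632·4.18·29.6 = 78196 J.
Warming the ice to 0 °C takes 253·2.09·16.2 = 8566.1 J, leaving 69630 J for melting.
To melt every bit of ice: 253·334 = 84502 J.
69630 J < 84502 J, so only part of the ice melts and the system sits at 0 °C.
Mass melted = 69630/334 ≈ 208.5 g.

m_melted ≈ 208 g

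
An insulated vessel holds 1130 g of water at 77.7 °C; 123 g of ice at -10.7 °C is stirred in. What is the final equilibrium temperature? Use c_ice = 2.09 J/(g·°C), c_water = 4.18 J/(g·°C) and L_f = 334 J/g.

Setting the total heat transfer to zero:
warm ice to 0 °C: 123×2.09×(0 − (-10.7)) = 2750.6; fusion: m_ice L_f = 123×334 = 41082; meltwater 0→T: 123×4.18×T = 514.14 T; water cools: 1130×4.18×(T − 77.7) = 4723.4(T − 77.7)
5237.5 T = 367008 − 43833 = 323176
T ≈ 61.70 °C (positive, so assuming full melt was valid).

T_f ≈ 61.7 °C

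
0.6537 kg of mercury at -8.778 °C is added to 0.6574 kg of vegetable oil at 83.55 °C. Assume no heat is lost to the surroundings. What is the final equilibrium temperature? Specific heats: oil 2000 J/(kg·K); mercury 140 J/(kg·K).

T_f ≈ 77.5 °C

Set heat shed by the hot body equal to heat absorbed by the cold body:
0.6574×2000×(83.55 − T) = 0.6537×140×(T − (-8.778))
1314.8(83.55 − T) = 91.52(T − (-8.778))
1406.3 T = 109048  ⇒  T ≈ 77.54 °C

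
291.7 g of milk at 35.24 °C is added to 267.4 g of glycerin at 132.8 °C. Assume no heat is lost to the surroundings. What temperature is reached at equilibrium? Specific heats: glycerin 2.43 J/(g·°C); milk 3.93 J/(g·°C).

T_f ≈ 70.5 °C

Net heat exchanged in the isolated system is zero:
267.4×2.43×(T − 132.8) + 291.7×3.93×(T − 35.24) = 0
649.78(T − 132.8) + 1146.4(T − 35.24) = 0
1796.2 T = 126690
T = 126690/1796.2 ≈ 70.53 °C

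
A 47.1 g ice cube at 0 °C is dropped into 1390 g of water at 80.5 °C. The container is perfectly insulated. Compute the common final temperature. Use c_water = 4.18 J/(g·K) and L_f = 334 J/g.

T_f ≈ 75.2 °C

Taking heat into each body as positive, Σ m c ΔT = 0:
melt ice: 47.1·334 = 15731
  meltwater 0→T: 47.1·4.18·T = 196.88 T
  water: 5810.2(T − 80.5)
6007.1 T = 467721 − 15731 = 451990
T ≈ 75.24 °C — above 0 °C, consistent with complete melting.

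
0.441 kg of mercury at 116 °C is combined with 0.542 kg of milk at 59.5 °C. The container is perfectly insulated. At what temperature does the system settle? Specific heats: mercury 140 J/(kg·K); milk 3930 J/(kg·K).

Setting the total heat transfer to zero:
0.441×140×(T − 116) + 0.542×3930×(T − 59.5) = 0
61.74(T − 116) + 2130.1(T − 59.5) = 0
(61.74 + 2130.1) T = 61.74×116 + 2130.1×59.5
T ≈ 61.09 °C

T_f ≈ 61.1 °C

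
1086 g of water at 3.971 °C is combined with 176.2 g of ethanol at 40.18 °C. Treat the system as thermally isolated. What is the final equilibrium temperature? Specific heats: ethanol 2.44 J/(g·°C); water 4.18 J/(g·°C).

Heat lost by the ethanol equals heat gained by the water:
176.2×2.44×(40.18 − T) = 1086×4.18×(T − 3.971)
429.93(40.18 − T) = 4539.5(T − 3.971)
4969.4 T = 35301  ⇒  T ≈ 7.10 °C

T_f ≈ 7.1 °C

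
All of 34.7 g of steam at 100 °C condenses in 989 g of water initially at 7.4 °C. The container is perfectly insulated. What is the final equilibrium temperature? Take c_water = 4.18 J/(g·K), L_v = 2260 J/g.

T_f ≈ 28.9 °C

Sum of m c ΔT and latent-heat terms is zero:
condense steam: −34.7×2260 = −78422; condensate cools 100→T: 34.7×4.18×(T − 100) = 145.05(T − 100); original water: 4134(T − 7.4)
4279.1 T = 78422 + 14505 + 30592 = 123518
T ≈ 28.87 °C (< 100 °C, so full condensation is consistent).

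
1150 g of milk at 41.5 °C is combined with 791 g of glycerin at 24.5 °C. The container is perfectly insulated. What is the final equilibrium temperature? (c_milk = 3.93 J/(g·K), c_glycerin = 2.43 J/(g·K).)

T_f ≈ 36.4 °C

With ΣQ=0 the equilibrium temperature is the m·c-weighted mean:
T_f = (4519.5·41.5 + 1922.1·24.5) / (4519.5 + 1922.1)
    = 234651 / 6441.6 ≈ 36.43 °C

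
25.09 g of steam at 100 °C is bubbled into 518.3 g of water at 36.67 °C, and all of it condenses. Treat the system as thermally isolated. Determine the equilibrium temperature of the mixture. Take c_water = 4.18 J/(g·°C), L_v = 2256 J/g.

Setting the total heat transfer to zero:
condense steam: −25.09×2256 = −56603
  condensate cools 100→T: 25.09×4.18×(T − 100) = 104.88(T − 100)
  original water: 2166.5(T − 36.67)
2271.4 T = 56603 + 10488 + 79445 = 146536
T ≈ 64.51 °C, under the boiling point, so the assumption holds.

T_f ≈ 64.5 °C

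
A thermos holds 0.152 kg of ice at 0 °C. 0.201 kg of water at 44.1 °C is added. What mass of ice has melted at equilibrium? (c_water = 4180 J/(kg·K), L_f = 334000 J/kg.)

Heat available from the water dropping to 0 °C: 0.201×4180×44.1 = 37052 J.
To melt every bit of ice: 0.152×334000 = 50768 J.
That's not enough to melt it all — equilibrium is at 0 °C with ice remaining.
Mass melted = 37052/334000 ≈ 0.1109 kg.

m_melted ≈ 0.111 kg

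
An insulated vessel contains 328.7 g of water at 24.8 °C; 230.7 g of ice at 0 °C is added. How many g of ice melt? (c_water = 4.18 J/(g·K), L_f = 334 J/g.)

Cooling the water to 0 °C releases 328.7·4.18·24.8 = 34074 J.
To melt every bit of ice: 230.7·334 = 77054 J.
Since 34074 < 77054 J, not all the ice melts; equilibrium is at 0 °C.
m_melt = 34074 / L_f = 102 g.

m_melted ≈ 102 g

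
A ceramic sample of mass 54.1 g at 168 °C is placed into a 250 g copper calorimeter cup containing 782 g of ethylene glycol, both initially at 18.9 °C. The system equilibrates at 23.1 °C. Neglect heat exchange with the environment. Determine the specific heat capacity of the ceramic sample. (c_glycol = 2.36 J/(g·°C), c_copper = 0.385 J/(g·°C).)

Setting the total heat transfer to zero:
54.1×c×(23.1 − 168) + 782×2.36×(23.1 − 18.9) + 250×0.385×(23.1 − 18.9) = 0
-7839.1 c = -8155.4
c = -8155.4/-7839.1 ≈ 1.04 J/(g·°C)

c ≈ 1.04 J/(g·°C)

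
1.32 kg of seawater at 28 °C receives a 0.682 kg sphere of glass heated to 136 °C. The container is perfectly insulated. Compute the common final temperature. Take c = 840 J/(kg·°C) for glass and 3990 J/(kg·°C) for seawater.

T_f ≈ 38.6 °C

Heat gained plus heat lost sum to zero:
0.682*840*(T − 136) + 1.32*3990*(T − 28) = 0
572.88(T − 136) + 5266.8(T − 28) = 0
5839.7 T = 225382
T = 225382/5839.7 ≈ 38.59 °C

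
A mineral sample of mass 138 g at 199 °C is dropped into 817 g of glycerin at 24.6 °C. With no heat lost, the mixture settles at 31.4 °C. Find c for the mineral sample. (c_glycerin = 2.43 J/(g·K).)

m_s c (T_s − T_f) = m_glycerin c_glycerin (T_f − T_0):
138×c×(199 − 31.4) = 817×2.43×(31.4 − 24.6)
23129 c = 13500  ⇒  c ≈ 0.5837 J/(g·K)

c ≈ 0.584 J/(g·K)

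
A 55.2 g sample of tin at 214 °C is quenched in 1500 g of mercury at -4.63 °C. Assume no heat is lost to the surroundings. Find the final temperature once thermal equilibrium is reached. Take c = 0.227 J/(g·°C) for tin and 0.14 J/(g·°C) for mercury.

T_f ≈ 7.7 °C

Let T be the final temperature. ΣQ_i = 0:
55.2*0.227*(T − 214) + 1500*0.14*(T − (-4.63)) = 0
12.53(T − 214) + 210(T − (-4.63)) = 0
222.53 T = 1709.2
T = 1709.2/222.53 ≈ 7.68 °C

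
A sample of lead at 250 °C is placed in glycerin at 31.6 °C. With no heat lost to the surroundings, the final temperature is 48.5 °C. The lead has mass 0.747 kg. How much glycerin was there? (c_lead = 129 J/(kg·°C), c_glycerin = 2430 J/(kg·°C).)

m ≈ 0.473 kg

|Q_lead| = |Q_glycerin|:
0.747·129·(250 − 48.5) = m·2430·(48.5 − 31.6)
41067 m = 19417  ⇒  m ≈ 0.4728 kg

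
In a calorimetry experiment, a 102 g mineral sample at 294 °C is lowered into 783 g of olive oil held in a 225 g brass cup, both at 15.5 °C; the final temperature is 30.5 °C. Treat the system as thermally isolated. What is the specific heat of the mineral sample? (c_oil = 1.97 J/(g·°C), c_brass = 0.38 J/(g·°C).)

c ≈ 0.909 J/(g·°C)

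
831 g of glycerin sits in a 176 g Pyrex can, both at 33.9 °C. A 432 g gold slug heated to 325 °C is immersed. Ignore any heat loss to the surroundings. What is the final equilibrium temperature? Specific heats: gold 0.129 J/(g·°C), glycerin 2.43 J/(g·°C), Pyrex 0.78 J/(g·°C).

T_f is the heat-capacity-weighted average of the initial temperatures:
T_f = (55.73×325 + 2019.3×33.9 + 137.28×33.9) / (55.73 + 2019.3 + 137.28)
    = 91221 / 2212.3 ≈ 41.23 °C

T_f ≈ 41.2 °C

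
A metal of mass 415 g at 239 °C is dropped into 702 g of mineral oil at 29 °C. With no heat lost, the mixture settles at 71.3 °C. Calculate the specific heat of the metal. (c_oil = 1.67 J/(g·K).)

c ≈ 0.713 J/(g·K)

Heat lost by the metal = heat gained by the oil:
415·c·(239 − 71.3) = 702·1.67·(71.3 − 29)
69596 c = 49590  ⇒  c ≈ 0.7125 J/(g·K)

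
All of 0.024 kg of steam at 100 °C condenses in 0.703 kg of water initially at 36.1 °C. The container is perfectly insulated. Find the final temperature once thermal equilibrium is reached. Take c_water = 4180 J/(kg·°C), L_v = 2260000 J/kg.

T_f ≈ 56.1 °C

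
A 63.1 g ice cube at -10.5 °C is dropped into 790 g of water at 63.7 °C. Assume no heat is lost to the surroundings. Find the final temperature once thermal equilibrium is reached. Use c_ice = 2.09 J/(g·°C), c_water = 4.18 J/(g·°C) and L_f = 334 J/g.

T_f ≈ 52.7 °C

Let T be the final temperature. ΣQ_i = 0:
ice -10.5→0 °C: 63.1·2.09·10.5 = 1384.7
  latent heat to melt: 63.1·334 = 21075
  warm the meltwater: 263.76 T
  water: 3302.2(T − 63.7)
3566 T = 210350 − 22460 = 187890
T ≈ 52.69 °C — above 0 °C, consistent with complete melting.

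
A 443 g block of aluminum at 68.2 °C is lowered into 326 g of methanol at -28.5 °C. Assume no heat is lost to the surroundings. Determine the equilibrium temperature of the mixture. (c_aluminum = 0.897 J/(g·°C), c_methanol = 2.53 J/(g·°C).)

Heat gained plus heat lost sum to zero:
443×0.897×(T − 68.2) + 326×2.53×(T − (-28.5)) = 0
1222.2 T = 3594.5
T = 3594.5/1222.2 ≈ 2.94 °C

T_f ≈ 2.9 °C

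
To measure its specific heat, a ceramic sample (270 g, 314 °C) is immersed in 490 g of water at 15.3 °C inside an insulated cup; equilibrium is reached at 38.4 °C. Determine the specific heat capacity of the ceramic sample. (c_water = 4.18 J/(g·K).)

Energy conservation, ΣQ = 0:
270·c·(38.4 − 314) + 490·4.18·(38.4 − 15.3) = 0
-74412 c = -47313
c = -47313/-74412 ≈ 0.6358 J/(g·K)

c ≈ 0.636 J/(g·K)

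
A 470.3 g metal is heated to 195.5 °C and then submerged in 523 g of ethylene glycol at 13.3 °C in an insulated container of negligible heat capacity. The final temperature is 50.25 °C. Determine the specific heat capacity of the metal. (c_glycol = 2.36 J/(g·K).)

c ≈ 0.668 J/(g·K)

m_s c (T_s − T_f) = m_glycol c_glycol (T_f − T_0):
470.3·c·(195.5 − 50.25) = 523·2.36·(50.25 − 13.3)
68311 c = 45607  ⇒  c ≈ 0.6676 J/(g·K)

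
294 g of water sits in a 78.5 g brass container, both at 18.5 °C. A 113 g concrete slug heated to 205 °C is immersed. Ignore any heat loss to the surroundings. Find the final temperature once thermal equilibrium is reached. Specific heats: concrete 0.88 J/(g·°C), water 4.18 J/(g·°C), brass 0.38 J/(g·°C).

Let T be the final temperature. ΣQ_i = 0:
113*0.88*(T − 205) + 294*4.18*(T − 18.5) + 78.5*0.38*(T − 18.5) = 0
99.44(T − 205) + 1228.9(T − 18.5) + 29.83(T − 18.5) = 0
1358.2 T = 43672
T = 43672 / 1358.2 = 32.2 °C

T_f ≈ 32.2 °C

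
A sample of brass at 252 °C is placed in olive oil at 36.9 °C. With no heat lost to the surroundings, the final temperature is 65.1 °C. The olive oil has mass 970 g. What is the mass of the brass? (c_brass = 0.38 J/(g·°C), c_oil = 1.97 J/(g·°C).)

m ≈ 759 g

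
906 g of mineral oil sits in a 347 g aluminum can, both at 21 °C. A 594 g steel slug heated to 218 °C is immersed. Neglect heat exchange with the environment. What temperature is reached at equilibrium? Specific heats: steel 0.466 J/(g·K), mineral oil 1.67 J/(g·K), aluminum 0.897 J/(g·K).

T_f ≈ 47.0 °C

Taking heat into each body as positive, Σ m c ΔT = 0:
594*0.466*(T − 218) + 906*1.67*(T − 21) + 347*0.897*(T − 21) = 0
(276.8 + 1513 + 311.26) T = 276.8*218 + 1513*21 + 311.26*21
T ≈ 46.95 °C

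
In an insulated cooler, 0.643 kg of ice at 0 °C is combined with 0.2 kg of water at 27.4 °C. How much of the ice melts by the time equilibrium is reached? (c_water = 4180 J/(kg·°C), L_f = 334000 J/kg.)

m_melted ≈ 0.0686 kg

Water can give up m c ΔT = 0.2·4180·27.4 = 22906 J before reaching 0 °C.
Melting all 0.643 kg of ice would need 0.643·334000 = 214762 J.
22906 J < 214762 J, so only part of the ice melts and the system sits at 0 °C.
m_melt = 22906 / L_f = 0.06858 kg.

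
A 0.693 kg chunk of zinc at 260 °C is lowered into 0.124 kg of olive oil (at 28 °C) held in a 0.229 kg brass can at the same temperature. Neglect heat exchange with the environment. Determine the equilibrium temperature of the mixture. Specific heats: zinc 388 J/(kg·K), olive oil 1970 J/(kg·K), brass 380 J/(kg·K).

T_f ≈ 131.9 °C

Taking heat into each body as positive, Σ m c ΔT = 0:
0.693*388*(T − 260) + 0.124*1970*(T − 28) + 0.229*380*(T − 28) = 0
268.88(T − 260) + 244.28(T − 28) + 87.02(T − 28) = 0
600.18 T = 79186
T = 79186/600.18 ≈ 131.94 °C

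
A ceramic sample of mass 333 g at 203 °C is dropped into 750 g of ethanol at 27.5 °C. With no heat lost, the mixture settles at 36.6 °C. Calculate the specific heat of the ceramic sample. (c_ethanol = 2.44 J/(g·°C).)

c ≈ 0.301 J/(g·°C)

Energy conservation, ΣQ = 0:
333·c·(36.6 − 203) + 750·2.44·(36.6 − 27.5) = 0
-55411 c = -16653
c = -16653/-55411 ≈ 0.3005 J/(g·°C)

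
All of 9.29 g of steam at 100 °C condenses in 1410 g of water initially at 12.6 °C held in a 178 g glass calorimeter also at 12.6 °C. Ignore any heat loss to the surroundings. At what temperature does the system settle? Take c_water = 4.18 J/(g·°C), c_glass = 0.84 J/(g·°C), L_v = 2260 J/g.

Setting the total heat transfer to zero:
condense steam: −9.29×2260 = −20995; condensed water 100 °C→T: 38.83(T − 100); original water: 5893.8(T − 12.6); cup: 149.52(T − 12.6)
6082.2 T = 20995 + 3883.2 + 76146 = 101024
T ≈ 16.61 °C — below 100 °C, confirming all the steam condensed.

T_f ≈ 16.6 °C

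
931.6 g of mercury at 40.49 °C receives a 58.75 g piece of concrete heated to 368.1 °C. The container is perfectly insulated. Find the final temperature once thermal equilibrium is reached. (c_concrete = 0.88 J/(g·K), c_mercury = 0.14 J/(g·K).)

T_f ≈ 133.5 °C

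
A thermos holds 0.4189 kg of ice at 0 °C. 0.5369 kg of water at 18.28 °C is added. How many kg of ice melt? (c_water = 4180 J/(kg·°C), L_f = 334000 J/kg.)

m_melted ≈ 0.123 kg

Heat available from the water dropping to 0 °C: 0.5369×4180×18.28 = 41025 J.
To melt every bit of ice: 0.4189×334000 = 139913 J.
That's not enough to melt it all — equilibrium is at 0 °C with ice remaining.
m_melted×334000 = 41025  ⇒  m_melted ≈ 0.1228 kg.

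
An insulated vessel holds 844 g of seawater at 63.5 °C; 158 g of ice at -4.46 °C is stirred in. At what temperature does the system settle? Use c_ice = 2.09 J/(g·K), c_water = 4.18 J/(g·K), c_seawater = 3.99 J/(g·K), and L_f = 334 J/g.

T_f ≈ 39.6 °C

Energy conservation, ΣQ = 0:
ice -4.46→0 °C: 158·2.09·4.46 = 1472.8; melt ice: 158·334 = 52772; warm the meltwater: 660.44 T; seawater: 3367.6(T − 63.5)
4028 T = 213840 − 54245 = 159595
T ≈ 39.62 °C (positive, so assuming full melt was valid).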